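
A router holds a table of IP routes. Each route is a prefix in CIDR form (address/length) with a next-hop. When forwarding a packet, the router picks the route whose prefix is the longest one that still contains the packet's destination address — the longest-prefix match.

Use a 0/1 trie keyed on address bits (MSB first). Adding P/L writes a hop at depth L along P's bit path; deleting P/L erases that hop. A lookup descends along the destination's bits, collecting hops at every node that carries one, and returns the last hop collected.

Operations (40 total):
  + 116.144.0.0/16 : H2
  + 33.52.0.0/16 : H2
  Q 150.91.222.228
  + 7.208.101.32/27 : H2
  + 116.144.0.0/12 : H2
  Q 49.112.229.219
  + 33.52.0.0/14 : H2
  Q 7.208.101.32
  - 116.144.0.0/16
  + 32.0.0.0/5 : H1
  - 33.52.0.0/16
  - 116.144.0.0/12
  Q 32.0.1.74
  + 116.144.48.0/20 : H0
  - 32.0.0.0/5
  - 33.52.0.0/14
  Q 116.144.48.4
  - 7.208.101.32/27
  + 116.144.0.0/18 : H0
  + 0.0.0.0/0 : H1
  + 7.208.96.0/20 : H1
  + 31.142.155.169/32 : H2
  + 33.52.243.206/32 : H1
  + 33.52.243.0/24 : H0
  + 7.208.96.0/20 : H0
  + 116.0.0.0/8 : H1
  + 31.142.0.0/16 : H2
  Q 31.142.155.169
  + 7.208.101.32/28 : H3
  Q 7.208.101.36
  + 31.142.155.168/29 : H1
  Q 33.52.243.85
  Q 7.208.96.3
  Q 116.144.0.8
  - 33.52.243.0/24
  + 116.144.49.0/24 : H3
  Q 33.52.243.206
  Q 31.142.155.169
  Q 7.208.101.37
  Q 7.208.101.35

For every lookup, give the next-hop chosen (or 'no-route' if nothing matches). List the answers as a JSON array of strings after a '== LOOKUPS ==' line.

Process each operation:
  add 116.144.0.0/16 -> H2 at depth 16
  add 33.52.0.0/16 -> H2 at depth 16
  ? 150.91.222.228  path d0:-  best=no-route
  add 7.208.101.32/27 -> H2 at depth 27
  add 116.144.0.0/12 -> H2 at depth 12
  ? 49.112.229.219  path d0:-→d1:-→d2:-→d3:-  best=no-route
  add 33.52.0.0/14 -> H2 at depth 14
  ? 7.208.101.32  path d0:-→d1:-→d2:-→d3:-→d4:-→d5:-→d6:-→d7:-→d8:-→d9:-→d10:-→d11:-→d12:-→d13:-→d14:-→d15:-→d16:-→d17:-→d18:-→d19:-→d20:-→d21:-→d22:-→d23:-→d24:-→d25:-→d26:-→d27:H2  best=H2
  del 116.144.0.0/16 (clear depth 16)
  add 32.0.0.0/5 -> H1 at depth 5
  del 33.52.0.0/16 (clear depth 16)
  del 116.144.0.0/12 (clear depth 12)
  ? 32.0.1.74  path d0:-→d1:-→d2:-→d3:-→d4:-→d5:H1→d6:-→d7:-  best=H1
  add 116.144.48.0/20 -> H0 at depth 20
  del 32.0.0.0/5 (clear depth 5)
  del 33.52.0.0/14 (clear depth 14)
  ? 116.144.48.4  path d0:-→d1:-→d2:-→d3:-→d4:-→d5:-→d6:-→d7:-→d8:-→d9:-→d10:-→d11:-→d12:-→d13:-→d14:-→d15:-→d16:-→d17:-→d18:-→d19:-→d20:H0  best=H0
  del 7.208.101.32/27 (clear depth 27)
  add 116.144.0.0/18 -> H0 at depth 18
  add 0.0.0.0/0 -> H1 at depth 0
  add 7.208.96.0/20 -> H1 at depth 20
  add 31.142.155.169/32 -> H2 at depth 32
  add 33.52.243.206/32 -> H1 at depth 32
  add 33.52.243.0/24 -> H0 at depth 24
  add 7.208.96.0/20 -> H0 at depth 20
  add 116.0.0.0/8 -> H1 at depth 8
  add 31.142.0.0/16 -> H2 at depth 16
  ? 31.142.155.169  path d0:H1→d1:-→d2:-→d3:-→d4:-→d5:-→d6:-→d7:-→d8:-→d9:-→d10:-→d11:-→d12:-→d13:-→d14:-→d15:-→d16:H2→d17:-→d18:-→d19:-→d20:-→d21:-→d22:-→d23:-→d24:-→d25:-→d26:-→d27:-→d28:-→d29:-→d30:-→d31:-→d32:H2  best=H2
  add 7.208.101.32/28 -> H3 at depth 28
  ? 7.208.101.36  path d0:H1→d1:-→d2:-→d3:-→d4:-→d5:-→d6:-→d7:-→d8:-→d9:-→d10:-→d11:-→d12:-→d13:-→d14:-→d15:-→d16:-→d17:-→d18:-→d19:-→d20:H0→d21:-→d22:-→d23:-→d24:-→d25:-→d26:-→d27:-→d28:H3  best=H3
  add 31.142.155.168/29 -> H1 at depth 29
  ? 33.52.243.85  path d0:H1→d1:-→d2:-→d3:-→d4:-→d5:-→d6:-→d7:-→d8:-→d9:-→d10:-→d11:-→d12:-→d13:-→d14:-→d15:-→d16:-→d17:-→d18:-→d19:-→d20:-→d21:-→d22:-→d23:-→d24:H0  best=H0
  ? 7.208.96.3  path d0:H1→d1:-→d2:-→d3:-→d4:-→d5:-→d6:-→d7:-→d8:-→d9:-→d10:-→d11:-→d12:-→d13:-→d14:-→d15:-→d16:-→d17:-→d18:-→d19:-→d20:H0→d21:-  best=H0
  ? 116.144.0.8  path d0:H1→d1:-→d2:-→d3:-→d4:-→d5:-→d6:-→d7:-→d8:H1→d9:-→d10:-→d11:-→d12:-→d13:-→d14:-→d15:-→d16:-→d17:-→d18:H0  best=H0
  del 33.52.243.0/24 (clear depth 24)
  add 116.144.49.0/24 -> H3 at depth 24
  ? 33.52.243.206  path d0:H1→d1:-→d2:-→d3:-→d4:-→d5:-→d6:-→d7:-→d8:-→d9:-→d10:-→d11:-→d12:-→d13:-→d14:-→d15:-→d16:-→d17:-→d18:-→d19:-→d20:-→d21:-→d22:-→d23:-→d24:-→d25:-→d26:-→d27:-→d28:-→d29:-→d30:-→d31:-→d32:H1  best=H1
  ? 31.142.155.169  path d0:H1→d1:-→d2:-→d3:-→d4:-→d5:-→d6:-→d7:-→d8:-→d9:-→d10:-→d11:-→d12:-→d13:-→d14:-→d15:-→d16:H2→d17:-→d18:-→d19:-→d20:-→d21:-→d22:-→d23:-→d24:-→d25:-→d26:-→d27:-→d28:-→d29:H1→d30:-→d31:-→d32:H2  best=H2
  ? 7.208.101.37  path d0:H1→d1:-→d2:-→d3:-→d4:-→d5:-→d6:-→d7:-→d8:-→d9:-→d10:-→d11:-→d12:-→d13:-→d14:-→d15:-→d16:-→d17:-→d18:-→d19:-→d20:H0→d21:-→d22:-→d23:-→d24:-→d25:-→d26:-→d27:-→d28:H3  best=H3
  ? 7.208.101.35  path d0:H1→d1:-→d2:-→d3:-→d4:-→d5:-→d6:-→d7:-→d8:-→d9:-→d10:-→d11:-→d12:-→d13:-→d14:-→d15:-→d16:-→d17:-→d18:-→d19:-→d20:H0→d21:-→d22:-→d23:-→d24:-→d25:-→d26:-→d27:-→d28:H3  best=H3

== LOOKUPS ==
["no-route","no-route","H2","H1","H0","H2","H3","H0","H0","H0","H1","H2","H3","H3"]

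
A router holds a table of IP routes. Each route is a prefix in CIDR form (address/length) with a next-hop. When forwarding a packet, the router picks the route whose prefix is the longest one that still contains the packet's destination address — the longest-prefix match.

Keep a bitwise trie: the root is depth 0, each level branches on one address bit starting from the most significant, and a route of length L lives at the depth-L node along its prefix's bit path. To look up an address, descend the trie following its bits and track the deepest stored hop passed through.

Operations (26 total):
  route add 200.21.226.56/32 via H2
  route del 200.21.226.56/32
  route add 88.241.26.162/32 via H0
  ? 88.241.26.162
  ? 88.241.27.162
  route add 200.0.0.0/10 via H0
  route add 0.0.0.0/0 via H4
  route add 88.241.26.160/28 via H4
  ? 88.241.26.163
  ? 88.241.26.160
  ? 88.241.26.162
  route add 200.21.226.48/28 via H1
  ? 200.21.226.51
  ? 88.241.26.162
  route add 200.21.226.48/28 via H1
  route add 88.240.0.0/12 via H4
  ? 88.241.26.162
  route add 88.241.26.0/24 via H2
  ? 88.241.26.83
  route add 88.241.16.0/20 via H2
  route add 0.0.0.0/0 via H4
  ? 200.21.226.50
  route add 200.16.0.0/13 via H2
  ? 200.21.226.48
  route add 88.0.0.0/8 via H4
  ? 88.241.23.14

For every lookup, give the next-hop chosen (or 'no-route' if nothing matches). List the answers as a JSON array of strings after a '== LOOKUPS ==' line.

Trace:
  add 200.21.226.56/32 -> H2 at depth 32
  del 200.21.226.56/32 (clear depth 32)
  add 88.241.26.162/32 -> H0 at depth 32
  Q 88.241.26.162: descend 01011000111100010001101010100010 ; hops seen [H0] ; pick H0
  Q 88.241.27.162: descend 01011000111100010001101 ; hops seen [∅] ; pick no-route
  add 200.0.0.0/10 -> H0 at depth 10
  add 0.0.0.0/0 -> H4 at depth 0
  add 88.241.26.160/28 -> H4 at depth 28
  Q 88.241.26.163: descend 0101100011110001000110101010001 ; hops seen [H4,H4] ; pick H4
  Q 88.241.26.160: descend 010110001111000100011010101000 ; hops seen [H4,H4] ; pick H4
  Q 88.241.26.162: descend 01011000111100010001101010100010 ; hops seen [H4,H4,H0] ; pick H0
  add 200.21.226.48/28 -> H1 at depth 28
  Q 200.21.226.51: descend 1100100000010101111000100011 ; hops seen [H4,H0,H1] ; pick H1
  Q 88.241.26.162: descend 01011000111100010001101010100010 ; hops seen [H4,H4,H0] ; pick H0
  add 200.21.226.48/28 -> H1 at depth 28
  add 88.240.0.0/12 -> H4 at depth 12
  Q 88.241.26.162: descend 01011000111100010001101010100010 ; hops seen [H4,H4,H4,H0] ; pick H0
  add 88.241.26.0/24 -> H2 at depth 24
  Q 88.241.26.83: descend 010110001111000100011010 ; hops seen [H4,H4,H2] ; pick H2
  add 88.241.16.0/20 -> H2 at depth 20
  add 0.0.0.0/0 -> H4 at depth 0
  Q 200.21.226.50: descend 1100100000010101111000100011 ; hops seen [H4,H0,H1] ; pick H1
  add 200.16.0.0/13 -> H2 at depth 13
  Q 200.21.226.48: descend 1100100000010101111000100011 ; hops seen [H4,H0,H2,H1] ; pick H1
  add 88.0.0.0/8 -> H4 at depth 8
  Q 88.241.23.14: descend 01011000111100010001 ; hops seen [H4,H4,H4,H2] ; pick H2

== LOOKUPS ==
["H0","no-route","H4","H4","H0","H1","H0","H0","H2","H1","H1","H2"]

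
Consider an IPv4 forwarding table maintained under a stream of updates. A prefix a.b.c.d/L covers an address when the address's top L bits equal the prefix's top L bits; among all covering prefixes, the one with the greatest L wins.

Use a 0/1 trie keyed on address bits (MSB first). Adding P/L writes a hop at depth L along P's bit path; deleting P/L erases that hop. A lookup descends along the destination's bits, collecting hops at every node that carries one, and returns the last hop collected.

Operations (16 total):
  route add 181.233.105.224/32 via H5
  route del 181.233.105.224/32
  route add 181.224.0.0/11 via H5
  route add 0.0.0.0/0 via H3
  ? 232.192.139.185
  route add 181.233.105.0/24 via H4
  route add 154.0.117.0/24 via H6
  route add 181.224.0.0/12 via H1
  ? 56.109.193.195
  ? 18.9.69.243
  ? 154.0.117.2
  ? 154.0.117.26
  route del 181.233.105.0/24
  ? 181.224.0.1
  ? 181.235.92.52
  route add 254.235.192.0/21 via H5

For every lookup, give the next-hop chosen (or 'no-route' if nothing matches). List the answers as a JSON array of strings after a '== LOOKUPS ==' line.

Apply in order:
  + 181.233.105.224/32 (H5) depth=32
  - 181.233.105.224/32 clear@32
  + 181.224.0.0/11 (H5) depth=11
  + 0.0.0.0/0 (H3) depth=0
  ? 232.192.139.185  path d0:H3→d1:-  best=H3
  + 181.233.105.0/24 (H4) depth=24
  + 154.0.117.0/24 (H6) depth=24
  + 181.224.0.0/12 (H1) depth=12
  ? 56.109.193.195  path d0:H3  best=H3
  ? 18.9.69.243  path d0:H3  best=H3
  ? 154.0.117.2  path d0:H3→d1:-→d2:-→d3:-→d4:-→d5:-→d6:-→d7:-→d8:-→d9:-→d10:-→d11:-→d12:-→d13:-→d14:-→d15:-→d16:-→d17:-→d18:-→d19:-→d20:-→d21:-→d22:-→d23:-→d24:H6  best=H6
  ? 154.0.117.26  path d0:H3→d1:-→d2:-→d3:-→d4:-→d5:-→d6:-→d7:-→d8:-→d9:-→d10:-→d11:-→d12:-→d13:-→d14:-→d15:-→d16:-→d17:-→d18:-→d19:-→d20:-→d21:-→d22:-→d23:-→d24:H6  best=H6
  - 181.233.105.0/24 clear@24
  ? 181.224.0.1  path d0:H3→d1:-→d2:-→d3:-→d4:-→d5:-→d6:-→d7:-→d8:-→d9:-→d10:-→d11:H5→d12:H1  best=H1
  ? 181.235.92.52  path d0:H3→d1:-→d2:-→d3:-→d4:-→d5:-→d6:-→d7:-→d8:-→d9:-→d10:-→d11:H5→d12:H1→d13:-→d14:-  best=H1
  + 254.235.192.0/21 (H5) depth=21

== LOOKUPS ==
["H3","H3","H3","H6","H6","H1","H1"]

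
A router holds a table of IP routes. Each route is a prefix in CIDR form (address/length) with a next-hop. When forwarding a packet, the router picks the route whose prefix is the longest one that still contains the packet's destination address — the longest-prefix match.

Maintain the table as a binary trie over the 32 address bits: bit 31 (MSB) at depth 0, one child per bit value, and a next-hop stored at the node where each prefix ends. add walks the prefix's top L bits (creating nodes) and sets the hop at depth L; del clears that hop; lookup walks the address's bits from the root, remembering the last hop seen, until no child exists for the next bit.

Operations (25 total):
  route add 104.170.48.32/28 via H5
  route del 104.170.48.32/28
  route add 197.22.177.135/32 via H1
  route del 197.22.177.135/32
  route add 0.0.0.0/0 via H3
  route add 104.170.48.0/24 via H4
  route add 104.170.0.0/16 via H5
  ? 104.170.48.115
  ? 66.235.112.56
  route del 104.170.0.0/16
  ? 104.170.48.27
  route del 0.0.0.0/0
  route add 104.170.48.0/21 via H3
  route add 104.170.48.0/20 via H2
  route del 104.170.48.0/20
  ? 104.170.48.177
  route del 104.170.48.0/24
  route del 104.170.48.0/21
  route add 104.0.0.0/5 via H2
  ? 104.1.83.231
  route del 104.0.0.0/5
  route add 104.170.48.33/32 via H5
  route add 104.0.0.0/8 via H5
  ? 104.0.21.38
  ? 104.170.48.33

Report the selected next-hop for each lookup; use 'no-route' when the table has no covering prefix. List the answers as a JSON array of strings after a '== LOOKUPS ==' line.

Apply in order:
  add 104.170.48.32/28 -> H5 at depth 28
  del 104.170.48.32/28 (clear depth 28)
  add 197.22.177.135/32 -> H1 at depth 32
  del 197.22.177.135/32 (clear depth 32)
  add 0.0.0.0/0 -> H3 at depth 0
  add 104.170.48.0/24 -> H4 at depth 24
  add 104.170.0.0/16 -> H5 at depth 16
  lookup 104.170.48.115: bits 0110100010101010001100000 walk d0:H3→d1:-→d2:-→d3:-→d4:-→d5:-→d6:-→d7:-→d8:-→d9:-→d10:-→d11:-→d12:-→d13:-→d14:-→d15:-→d16:H5→d17:-→d18:-→d19:-→d20:-→d21:-→d22:-→d23:-→d24:H4→d25:- -> H4
  lookup 66.235.112.56: bits 01 walk d0:H3→d1:-→d2:- -> H3
  del 104.170.0.0/16 (clear depth 16)
  lookup 104.170.48.27: bits 01101000101010100011000000 walk d0:H3→d1:-→d2:-→d3:-→d4:-→d5:-→d6:-→d7:-→d8:-→d9:-→d10:-→d11:-→d12:-→d13:-→d14:-→d15:-→d16:-→d17:-→d18:-→d19:-→d20:-→d21:-→d22:-→d23:-→d24:H4→d25:-→d26:- -> H4
  del 0.0.0.0/0 (clear depth 0)
  add 104.170.48.0/21 -> H3 at depth 21
  add 104.170.48.0/20 -> H2 at depth 20
  del 104.170.48.0/20 (clear depth 20)
  lookup 104.170.48.177: bits 011010001010101000110000 walk d0:-→d1:-→d2:-→d3:-→d4:-→d5:-→d6:-→d7:-→d8:-→d9:-→d10:-→d11:-→d12:-→d13:-→d14:-→d15:-→d16:-→d17:-→d18:-→d19:-→d20:-→d21:H3→d22:-→d23:-→d24:H4 -> H4
  del 104.170.48.0/24 (clear depth 24)
  del 104.170.48.0/21 (clear depth 21)
  add 104.0.0.0/5 -> H2 at depth 5
  lookup 104.1.83.231: bits 01101000 walk d0:-→d1:-→d2:-→d3:-→d4:-→d5:H2→d6:-→d7:-→d8:- -> H2
  del 104.0.0.0/5 (clear depth 5)
  add 104.170.48.33/32 -> H5 at depth 32
  add 104.0.0.0/8 -> H5 at depth 8
  lookup 104.0.21.38: bits 01101000 walk d0:-→d1:-→d2:-→d3:-→d4:-→d5:-→d6:-→d7:-→d8:H5 -> H5
  lookup 104.170.48.33: bits 01101000101010100011000000100001 walk d0:-→d1:-→d2:-→d3:-→d4:-→d5:-→d6:-→d7:-→d8:H5→d9:-→d10:-→d11:-→d12:-→d13:-→d14:-→d15:-→d16:-→d17:-→d18:-→d19:-→d20:-→d21:-→d22:-→d23:-→d24:-→d25:-→d26:-→d27:-→d28:-→d29:-→d30:-→d31:-→d32:H5 -> H5

== LOOKUPS ==
["H4","H3","H4","H4","H2","H5","H5"]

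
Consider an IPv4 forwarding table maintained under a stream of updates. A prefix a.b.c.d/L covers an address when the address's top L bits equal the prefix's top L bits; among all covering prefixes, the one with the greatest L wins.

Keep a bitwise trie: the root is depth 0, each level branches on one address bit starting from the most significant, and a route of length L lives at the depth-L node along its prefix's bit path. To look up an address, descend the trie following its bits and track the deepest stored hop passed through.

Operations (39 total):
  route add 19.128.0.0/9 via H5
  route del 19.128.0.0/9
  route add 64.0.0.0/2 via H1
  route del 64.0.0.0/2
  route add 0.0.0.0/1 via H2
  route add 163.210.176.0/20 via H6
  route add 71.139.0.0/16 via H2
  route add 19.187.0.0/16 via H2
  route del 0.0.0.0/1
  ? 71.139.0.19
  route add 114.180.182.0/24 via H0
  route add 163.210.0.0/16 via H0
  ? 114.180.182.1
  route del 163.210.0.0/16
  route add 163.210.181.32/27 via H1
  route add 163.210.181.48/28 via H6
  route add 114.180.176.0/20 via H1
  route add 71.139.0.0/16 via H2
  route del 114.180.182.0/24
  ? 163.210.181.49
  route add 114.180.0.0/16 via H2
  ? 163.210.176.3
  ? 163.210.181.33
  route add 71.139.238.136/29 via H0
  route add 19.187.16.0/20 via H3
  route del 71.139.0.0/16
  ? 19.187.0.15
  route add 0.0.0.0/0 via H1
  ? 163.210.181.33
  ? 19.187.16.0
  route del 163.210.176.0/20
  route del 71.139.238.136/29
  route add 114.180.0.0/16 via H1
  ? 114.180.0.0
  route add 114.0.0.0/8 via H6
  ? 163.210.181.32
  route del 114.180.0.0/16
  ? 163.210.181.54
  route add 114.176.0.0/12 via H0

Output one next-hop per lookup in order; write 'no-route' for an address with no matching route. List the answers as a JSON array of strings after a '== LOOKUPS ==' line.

Apply in order:
  + 19.128.0.0/9 (H5) depth=9
  del 19.128.0.0/9 (clear depth 9)
  + 64.0.0.0/2 (H1) depth=2
  del 64.0.0.0/2 (clear depth 2)
  + 0.0.0.0/1 (H2) depth=1
  + 163.210.176.0/20 (H6) depth=20
  + 71.139.0.0/16 (H2) depth=16
  + 19.187.0.0/16 (H2) depth=16
  del 0.0.0.0/1 (clear depth 1)
  lookup 71.139.0.19: bits 0100011110001011 walk d0:-→d1:-→d2:-→d3:-→d4:-→d5:-→d6:-→d7:-→d8:-→d9:-→d10:-→d11:-→d12:-→d13:-→d14:-→d15:-→d16:H2 -> H2
  + 114.180.182.0/24 (H0) depth=24
  + 163.210.0.0/16 (H0) depth=16
  lookup 114.180.182.1: bits 011100101011010010110110 walk d0:-→d1:-→d2:-→d3:-→d4:-→d5:-→d6:-→d7:-→d8:-→d9:-→d10:-→d11:-→d12:-→d13:-→d14:-→d15:-→d16:-→d17:-→d18:-→d19:-→d20:-→d21:-→d22:-→d23:-→d24:H0 -> H0
  del 163.210.0.0/16 (clear depth 16)
  + 163.210.181.32/27 (H1) depth=27
  + 163.210.181.48/28 (H6) depth=28
  + 114.180.176.0/20 (H1) depth=20
  + 71.139.0.0/16 (H2) depth=16
  del 114.180.182.0/24 (clear depth 24)
  lookup 163.210.181.49: bits 1010001111010010101101010011 walk d0:-→d1:-→d2:-→d3:-→d4:-→d5:-→d6:-→d7:-→d8:-→d9:-→d10:-→d11:-→d12:-→d13:-→d14:-→d15:-→d16:-→d17:-→d18:-→d19:-→d20:H6→d21:-→d22:-→d23:-→d24:-→d25:-→d26:-→d27:H1→d28:H6 -> H6
  + 114.180.0.0/16 (H2) depth=16
  lookup 163.210.176.3: bits 101000111101001010110 walk d0:-→d1:-→d2:-→d3:-→d4:-→d5:-→d6:-→d7:-→d8:-→d9:-→d10:-→d11:-→d12:-→d13:-→d14:-→d15:-→d16:-→d17:-→d18:-→d19:-→d20:H6→d21:- -> H6
  lookup 163.210.181.33: bits 101000111101001010110101001 walk d0:-→d1:-→d2:-→d3:-→d4:-→d5:-→d6:-→d7:-→d8:-→d9:-→d10:-→d11:-→d12:-→d13:-→d14:-→d15:-→d16:-→d17:-→d18:-→d19:-→d20:H6→d21:-→d22:-→d23:-→d24:-→d25:-→d26:-→d27:H1 -> H1
  + 71.139.238.136/29 (H0) depth=29
  + 19.187.16.0/20 (H3) depth=20
  del 71.139.0.0/16 (clear depth 16)
  lookup 19.187.0.15: bits 0001001110111011000 walk d0:-→d1:-→d2:-→d3:-→d4:-→d5:-→d6:-→d7:-→d8:-→d9:-→d10:-→d11:-→d12:-→d13:-→d14:-→d15:-→d16:H2→d17:-→d18:-→d19:- -> H2
  + 0.0.0.0/0 (H1) depth=0
  lookup 163.210.181.33: bits 101000111101001010110101001 walk d0:H1→d1:-→d2:-→d3:-→d4:-→d5:-→d6:-→d7:-→d8:-→d9:-→d10:-→d11:-→d12:-→d13:-→d14:-→d15:-→d16:-→d17:-→d18:-→d19:-→d20:H6→d21:-→d22:-→d23:-→d24:-→d25:-→d26:-→d27:H1 -> H1
  lookup 19.187.16.0: bits 00010011101110110001 walk d0:H1→d1:-→d2:-→d3:-→d4:-→d5:-→d6:-→d7:-→d8:-→d9:-→d10:-→d11:-→d12:-→d13:-→d14:-→d15:-→d16:H2→d17:-→d18:-→d19:-→d20:H3 -> H3
  del 163.210.176.0/20 (clear depth 20)
  del 71.139.238.136/29 (clear depth 29)
  + 114.180.0.0/16 (H1) depth=16
  lookup 114.180.0.0: bits 0111001010110100 walk d0:H1→d1:-→d2:-→d3:-→d4:-→d5:-→d6:-→d7:-→d8:-→d9:-→d10:-→d11:-→d12:-→d13:-→d14:-→d15:-→d16:H1 -> H1
  + 114.0.0.0/8 (H6) depth=8
  lookup 163.210.181.32: bits 101000111101001010110101001 walk d0:H1→d1:-→d2:-→d3:-→d4:-→d5:-→d6:-→d7:-→d8:-→d9:-→d10:-→d11:-→d12:-→d13:-→d14:-→d15:-→d16:-→d17:-→d18:-→d19:-→d20:-→d21:-→d22:-→d23:-→d24:-→d25:-→d26:-→d27:H1 -> H1
  del 114.180.0.0/16 (clear depth 16)
  lookup 163.210.181.54: bits 1010001111010010101101010011 walk d0:H1→d1:-→d2:-→d3:-→d4:-→d5:-→d6:-→d7:-→d8:-→d9:-→d10:-→d11:-→d12:-→d13:-→d14:-→d15:-→d16:-→d17:-→d18:-→d19:-→d20:-→d21:-→d22:-→d23:-→d24:-→d25:-→d26:-→d27:H1→d28:H6 -> H6
  + 114.176.0.0/12 (H0) depth=12

== LOOKUPS ==
["H2","H0","H6","H6","H1","H2","H1","H3","H1","H1","H6"]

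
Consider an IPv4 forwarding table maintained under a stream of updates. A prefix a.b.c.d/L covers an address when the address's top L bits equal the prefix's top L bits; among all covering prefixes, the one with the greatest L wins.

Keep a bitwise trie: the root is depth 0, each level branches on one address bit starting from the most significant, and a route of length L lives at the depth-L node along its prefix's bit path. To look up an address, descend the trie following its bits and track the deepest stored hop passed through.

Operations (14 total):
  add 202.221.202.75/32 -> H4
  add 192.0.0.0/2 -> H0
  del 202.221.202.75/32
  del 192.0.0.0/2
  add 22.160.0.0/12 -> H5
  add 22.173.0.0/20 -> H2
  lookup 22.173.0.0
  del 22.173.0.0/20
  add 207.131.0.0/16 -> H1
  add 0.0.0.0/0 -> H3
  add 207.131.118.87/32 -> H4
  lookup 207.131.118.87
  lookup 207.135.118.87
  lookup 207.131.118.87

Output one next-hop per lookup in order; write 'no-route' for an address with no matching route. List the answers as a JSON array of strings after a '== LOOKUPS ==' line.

Apply in order:
  add 202.221.202.75/32 -> H4 at depth 32
  add 192.0.0.0/2 -> H0 at depth 2
  - 202.221.202.75/32 clear@32
  - 192.0.0.0/2 clear@2
  add 22.160.0.0/12 -> H5 at depth 12
  add 22.173.0.0/20 -> H2 at depth 20
  Q 22.173.0.0: descend 00010110101011010000 ; hops seen [H5,H2] ; pick H2
  - 22.173.0.0/20 clear@20
  add 207.131.0.0/16 -> H1 at depth 16
  add 0.0.0.0/0 -> H3 at depth 0
  add 207.131.118.87/32 -> H4 at depth 32
  Q 207.131.118.87: descend 11001111100000110111011001010111 ; hops seen [H3,H1,H4] ; pick H4
  Q 207.135.118.87: descend 1100111110000 ; hops seen [H3] ; pick H3
  Q 207.131.118.87: descend 11001111100000110111011001010111 ; hops seen [H3,H1,H4] ; pick H4

== LOOKUPS ==
["H2","H4","H3","H4"]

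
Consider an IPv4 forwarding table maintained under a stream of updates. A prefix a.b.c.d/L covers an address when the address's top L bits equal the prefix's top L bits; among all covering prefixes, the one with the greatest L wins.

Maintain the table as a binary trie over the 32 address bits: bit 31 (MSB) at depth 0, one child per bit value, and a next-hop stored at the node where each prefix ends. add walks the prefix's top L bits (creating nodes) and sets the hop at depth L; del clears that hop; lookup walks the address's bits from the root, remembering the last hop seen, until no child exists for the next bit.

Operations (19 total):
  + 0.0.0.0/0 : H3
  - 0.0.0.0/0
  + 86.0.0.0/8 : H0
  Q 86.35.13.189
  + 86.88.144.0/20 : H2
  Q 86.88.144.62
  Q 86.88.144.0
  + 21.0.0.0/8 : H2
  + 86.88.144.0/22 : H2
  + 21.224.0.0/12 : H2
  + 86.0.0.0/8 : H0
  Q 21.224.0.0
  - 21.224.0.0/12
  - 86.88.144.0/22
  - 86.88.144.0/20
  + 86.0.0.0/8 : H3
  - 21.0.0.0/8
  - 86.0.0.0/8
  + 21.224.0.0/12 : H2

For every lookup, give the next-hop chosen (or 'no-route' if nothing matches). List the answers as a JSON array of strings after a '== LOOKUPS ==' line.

Apply in order:
  add 0.0.0.0/0 -> H3 at depth 0
  - 0.0.0.0/0 clear@0
  add 86.0.0.0/8 -> H0 at depth 8
  ? 86.35.13.189  path d0:-→d1:-→d2:-→d3:-→d4:-→d5:-→d6:-→d7:-→d8:H0  best=H0
  add 86.88.144.0/20 -> H2 at depth 20
  ? 86.88.144.62  path d0:-→d1:-→d2:-→d3:-→d4:-→d5:-→d6:-→d7:-→d8:H0→d9:-→d10:-→d11:-→d12:-→d13:-→d14:-→d15:-→d16:-→d17:-→d18:-→d19:-→d20:H2  best=H2
  ? 86.88.144.0  path d0:-→d1:-→d2:-→d3:-→d4:-→d5:-→d6:-→d7:-→d8:H0→d9:-→d10:-→d11:-→d12:-→d13:-→d14:-→d15:-→d16:-→d17:-→d18:-→d19:-→d20:H2  best=H2
  add 21.0.0.0/8 -> H2 at depth 8
  add 86.88.144.0/22 -> H2 at depth 22
  add 21.224.0.0/12 -> H2 at depth 12
  add 86.0.0.0/8 -> H0 at depth 8
  ? 21.224.0.0  path d0:-→d1:-→d2:-→d3:-→d4:-→d5:-→d6:-→d7:-→d8:H2→d9:-→d10:-→d11:-→d12:H2  best=H2
  - 21.224.0.0/12 clear@12
  - 86.88.144.0/22 clear@22
  - 86.88.144.0/20 clear@20
  add 86.0.0.0/8 -> H3 at depth 8
  - 21.0.0.0/8 clear@8
  - 86.0.0.0/8 clear@8
  add 21.224.0.0/12 -> H2 at depth 12

== LOOKUPS ==
["H0","H2","H2","H2"]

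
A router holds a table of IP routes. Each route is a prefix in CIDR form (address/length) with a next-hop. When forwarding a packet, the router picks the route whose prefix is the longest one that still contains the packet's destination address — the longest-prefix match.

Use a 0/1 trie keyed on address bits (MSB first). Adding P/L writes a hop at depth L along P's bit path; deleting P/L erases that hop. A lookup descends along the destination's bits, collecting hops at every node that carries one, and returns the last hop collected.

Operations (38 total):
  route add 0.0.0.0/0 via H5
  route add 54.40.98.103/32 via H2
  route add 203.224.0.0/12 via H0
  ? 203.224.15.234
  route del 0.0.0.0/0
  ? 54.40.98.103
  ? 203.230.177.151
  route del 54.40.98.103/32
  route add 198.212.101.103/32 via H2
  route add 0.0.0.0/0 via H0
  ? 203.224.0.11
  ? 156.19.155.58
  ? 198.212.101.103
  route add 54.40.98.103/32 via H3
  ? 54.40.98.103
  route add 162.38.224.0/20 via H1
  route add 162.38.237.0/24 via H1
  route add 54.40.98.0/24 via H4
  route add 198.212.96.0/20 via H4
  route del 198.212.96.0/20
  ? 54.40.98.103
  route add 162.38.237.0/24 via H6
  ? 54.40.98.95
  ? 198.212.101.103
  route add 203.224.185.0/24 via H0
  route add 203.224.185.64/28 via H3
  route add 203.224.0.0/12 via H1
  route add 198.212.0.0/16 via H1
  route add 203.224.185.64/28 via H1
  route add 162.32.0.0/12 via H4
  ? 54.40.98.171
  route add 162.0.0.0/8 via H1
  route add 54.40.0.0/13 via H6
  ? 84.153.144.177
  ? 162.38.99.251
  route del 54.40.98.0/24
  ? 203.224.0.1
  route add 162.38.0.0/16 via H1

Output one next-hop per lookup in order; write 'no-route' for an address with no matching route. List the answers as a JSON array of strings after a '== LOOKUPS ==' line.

Process each operation:
  add 0.0.0.0/0 -> H5 at depth 0
  add 54.40.98.103/32 -> H2 at depth 32
  add 203.224.0.0/12 -> H0 at depth 12
  lookup 203.224.15.234: bits 110010111110 walk d0:H5→d1:-→d2:-→d3:-→d4:-→d5:-→d6:-→d7:-→d8:-→d9:-→d10:-→d11:-→d12:H0 -> H0
  - 0.0.0.0/0 clear@0
  lookup 54.40.98.103: bits 00110110001010000110001001100111 walk d0:-→d1:-→d2:-→d3:-→d4:-→d5:-→d6:-→d7:-→d8:-→d9:-→d10:-→d11:-→d12:-→d13:-→d14:-→d15:-→d16:-→d17:-→d18:-→d19:-→d20:-→d21:-→d22:-→d23:-→d24:-→d25:-→d26:-→d27:-→d28:-→d29:-→d30:-→d31:-→d32:H2 -> H2
  lookup 203.230.177.151: bits 110010111110 walk d0:-→d1:-→d2:-→d3:-→d4:-→d5:-→d6:-→d7:-→d8:-→d9:-→d10:-→d11:-→d12:H0 -> H0
  - 54.40.98.103/32 clear@32
  add 198.212.101.103/32 -> H2 at depth 32
  add 0.0.0.0/0 -> H0 at depth 0
  lookup 203.224.0.11: bits 110010111110 walk d0:H0→d1:-→d2:-→d3:-→d4:-→d5:-→d6:-→d7:-→d8:-→d9:-→d10:-→d11:-→d12:H0 -> H0
  lookup 156.19.155.58: bits 1 walk d0:H0→d1:- -> H0
  lookup 198.212.101.103: bits 11000110110101000110010101100111 walk d0:H0→d1:-→d2:-→d3:-→d4:-→d5:-→d6:-→d7:-→d8:-→d9:-→d10:-→d11:-→d12:-→d13:-→d14:-→d15:-→d16:-→d17:-→d18:-→d19:-→d20:-→d21:-→d22:-→d23:-→d24:-→d25:-→d26:-→d27:-→d28:-→d29:-→d30:-→d31:-→d32:H2 -> H2
  add 54.40.98.103/32 -> H3 at depth 32
  lookup 54.40.98.103: bits 00110110001010000110001001100111 walk d0:H0→d1:-→d2:-→d3:-→d4:-→d5:-→d6:-→d7:-→d8:-→d9:-→d10:-→d11:-→d12:-→d13:-→d14:-→d15:-→d16:-→d17:-→d18:-→d19:-→d20:-→d21:-→d22:-→d23:-→d24:-→d25:-→d26:-→d27:-→d28:-→d29:-→d30:-→d31:-→d32:H3 -> H3
  add 162.38.224.0/20 -> H1 at depth 20
  add 162.38.237.0/24 -> H1 at depth 24
  add 54.40.98.0/24 -> H4 at depth 24
  add 198.212.96.0/20 -> H4 at depth 20
  - 198.212.96.0/20 clear@20
  lookup 54.40.98.103: bits 00110110001010000110001001100111 walk d0:H0→d1:-→d2:-→d3:-→d4:-→d5:-→d6:-→d7:-→d8:-→d9:-→d10:-→d11:-→d12:-→d13:-→d14:-→d15:-→d16:-→d17:-→d18:-→d19:-→d20:-→d21:-→d22:-→d23:-→d24:H4→d25:-→d26:-→d27:-→d28:-→d29:-→d30:-→d31:-→d32:H3 -> H3
  add 162.38.237.0/24 -> H6 at depth 24
  lookup 54.40.98.95: bits 00110110001010000110001001 walk d0:H0→d1:-→d2:-→d3:-→d4:-→d5:-→d6:-→d7:-→d8:-→d9:-→d10:-→d11:-→d12:-→d13:-→d14:-→d15:-→d16:-→d17:-→d18:-→d19:-→d20:-→d21:-→d22:-→d23:-→d24:H4→d25:-→d26:- -> H4
  lookup 198.212.101.103: bits 11000110110101000110010101100111 walk d0:H0→d1:-→d2:-→d3:-→d4:-→d5:-→d6:-→d7:-→d8:-→d9:-→d10:-→d11:-→d12:-→d13:-→d14:-→d15:-→d16:-→d17:-→d18:-→d19:-→d20:-→d21:-→d22:-→d23:-→d24:-→d25:-→d26:-→d27:-→d28:-→d29:-→d30:-→d31:-→d32:H2 -> H2
  add 203.224.185.0/24 -> H0 at depth 24
  add 203.224.185.64/28 -> H3 at depth 28
  add 203.224.0.0/12 -> H1 at depth 12
  add 198.212.0.0/16 -> H1 at depth 16
  add 203.224.185.64/28 -> H1 at depth 28
  add 162.32.0.0/12 -> H4 at depth 12
  lookup 54.40.98.171: bits 001101100010100001100010 walk d0:H0→d1:-→d2:-→d3:-→d4:-→d5:-→d6:-→d7:-→d8:-→d9:-→d10:-→d11:-→d12:-→d13:-→d14:-→d15:-→d16:-→d17:-→d18:-→d19:-→d20:-→d21:-→d22:-→d23:-→d24:H4 -> H4
  add 162.0.0.0/8 -> H1 at depth 8
  add 54.40.0.0/13 -> H6 at depth 13
  lookup 84.153.144.177: bits 0 walk d0:H0→d1:- -> H0
  lookup 162.38.99.251: bits 1010001000100110 walk d0:H0→d1:-→d2:-→d3:-→d4:-→d5:-→d6:-→d7:-→d8:H1→d9:-→d10:-→d11:-→d12:H4→d13:-→d14:-→d15:-→d16:- -> H4
  - 54.40.98.0/24 clear@24
  lookup 203.224.0.1: bits 1100101111100000 walk d0:H0→d1:-→d2:-→d3:-→d4:-→d5:-→d6:-→d7:-→d8:-→d9:-→d10:-→d11:-→d12:H1→d13:-→d14:-→d15:-→d16:- -> H1
  add 162.38.0.0/16 -> H1 at depth 16

== LOOKUPS ==
["H0","H2","H0","H0","H0","H2","H3","H3","H4","H2","H4","H0","H4","H1"]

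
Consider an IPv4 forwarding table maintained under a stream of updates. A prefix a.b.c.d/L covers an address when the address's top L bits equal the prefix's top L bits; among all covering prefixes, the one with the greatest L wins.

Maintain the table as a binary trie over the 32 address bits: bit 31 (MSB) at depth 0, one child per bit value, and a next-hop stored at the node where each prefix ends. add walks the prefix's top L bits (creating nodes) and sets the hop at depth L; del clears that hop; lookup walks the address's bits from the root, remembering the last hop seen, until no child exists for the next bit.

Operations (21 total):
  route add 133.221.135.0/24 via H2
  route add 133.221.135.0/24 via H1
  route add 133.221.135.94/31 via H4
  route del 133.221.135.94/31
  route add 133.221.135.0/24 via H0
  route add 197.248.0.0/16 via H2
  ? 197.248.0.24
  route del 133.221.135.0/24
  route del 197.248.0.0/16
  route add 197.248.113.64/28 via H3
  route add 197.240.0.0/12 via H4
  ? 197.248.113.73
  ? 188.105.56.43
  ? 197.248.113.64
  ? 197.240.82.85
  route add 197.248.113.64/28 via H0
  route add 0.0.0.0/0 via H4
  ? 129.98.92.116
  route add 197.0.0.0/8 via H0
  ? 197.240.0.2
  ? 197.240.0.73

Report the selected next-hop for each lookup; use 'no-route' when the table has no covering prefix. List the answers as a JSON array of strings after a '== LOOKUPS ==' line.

Trace:
  + 133.221.135.0/24 (H2) depth=24
  + 133.221.135.0/24 (H1) depth=24
  + 133.221.135.94/31 (H4) depth=31
  del 133.221.135.94/31 (clear depth 31)
  + 133.221.135.0/24 (H0) depth=24
  + 197.248.0.0/16 (H2) depth=16
  Q 197.248.0.24: descend 1100010111111000 ; hops seen [H2] ; pick H2
  del 133.221.135.0/24 (clear depth 24)
  del 197.248.0.0/16 (clear depth 16)
  + 197.248.113.64/28 (H3) depth=28
  + 197.240.0.0/12 (H4) depth=12
  Q 197.248.113.73: descend 1100010111111000011100010100 ; hops seen [H4,H3] ; pick H3
  Q 188.105.56.43: descend 10 ; hops seen [∅] ; pick no-route
  Q 197.248.113.64: descend 1100010111111000011100010100 ; hops seen [H4,H3] ; pick H3
  Q 197.240.82.85: descend 110001011111 ; hops seen [H4] ; pick H4
  + 197.248.113.64/28 (H0) depth=28
  + 0.0.0.0/0 (H4) depth=0
  Q 129.98.92.116: descend 10000 ; hops seen [H4] ; pick H4
  + 197.0.0.0/8 (H0) depth=8
  Q 197.240.0.2: descend 110001011111 ; hops seen [H4,H0,H4] ; pick H4
  Q 197.240.0.73: descend 110001011111 ; hops seen [H4,H0,H4] ; pick H4

== LOOKUPS ==
["H2","H3","no-route","H3","H4","H4","H4","H4"]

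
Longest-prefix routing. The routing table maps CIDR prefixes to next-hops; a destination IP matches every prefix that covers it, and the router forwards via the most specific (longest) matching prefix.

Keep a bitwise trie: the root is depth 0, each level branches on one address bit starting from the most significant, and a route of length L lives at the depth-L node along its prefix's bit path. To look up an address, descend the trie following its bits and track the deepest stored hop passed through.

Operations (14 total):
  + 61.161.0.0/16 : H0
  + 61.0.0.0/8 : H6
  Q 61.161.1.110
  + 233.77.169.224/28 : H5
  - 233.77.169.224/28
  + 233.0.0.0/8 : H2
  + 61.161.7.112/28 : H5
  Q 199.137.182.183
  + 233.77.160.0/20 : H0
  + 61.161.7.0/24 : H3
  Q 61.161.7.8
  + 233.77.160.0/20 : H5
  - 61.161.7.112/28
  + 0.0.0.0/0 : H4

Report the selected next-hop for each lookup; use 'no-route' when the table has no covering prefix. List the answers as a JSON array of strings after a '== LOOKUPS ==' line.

Process each operation:
  + 61.161.0.0/16 (H0) depth=16
  + 61.0.0.0/8 (H6) depth=8
  lookup 61.161.1.110: bits 0011110110100001 walk d0:-→d1:-→d2:-→d3:-→d4:-→d5:-→d6:-→d7:-→d8:H6→d9:-→d10:-→d11:-→d12:-→d13:-→d14:-→d15:-→d16:H0 -> H0
  + 233.77.169.224/28 (H5) depth=28
  - 233.77.169.224/28 clear@28
  + 233.0.0.0/8 (H2) depth=8
  + 61.161.7.112/28 (H5) depth=28
  lookup 199.137.182.183: bits 11 walk d0:-→d1:-→d2:- -> no-route
  + 233.77.160.0/20 (H0) depth=20
  + 61.161.7.0/24 (H3) depth=24
  lookup 61.161.7.8: bits 0011110110100001000001110 walk d0:-→d1:-→d2:-→d3:-→d4:-→d5:-→d6:-→d7:-→d8:H6→d9:-→d10:-→d11:-→d12:-→d13:-→d14:-→d15:-→d16:H0→d17:-→d18:-→d19:-→d20:-→d21:-→d22:-→d23:-→d24:H3→d25:- -> H3
  + 233.77.160.0/20 (H5) depth=20
  - 61.161.7.112/28 clear@28
  + 0.0.0.0/0 (H4) depth=0

== LOOKUPS ==
["H0","no-route","H3"]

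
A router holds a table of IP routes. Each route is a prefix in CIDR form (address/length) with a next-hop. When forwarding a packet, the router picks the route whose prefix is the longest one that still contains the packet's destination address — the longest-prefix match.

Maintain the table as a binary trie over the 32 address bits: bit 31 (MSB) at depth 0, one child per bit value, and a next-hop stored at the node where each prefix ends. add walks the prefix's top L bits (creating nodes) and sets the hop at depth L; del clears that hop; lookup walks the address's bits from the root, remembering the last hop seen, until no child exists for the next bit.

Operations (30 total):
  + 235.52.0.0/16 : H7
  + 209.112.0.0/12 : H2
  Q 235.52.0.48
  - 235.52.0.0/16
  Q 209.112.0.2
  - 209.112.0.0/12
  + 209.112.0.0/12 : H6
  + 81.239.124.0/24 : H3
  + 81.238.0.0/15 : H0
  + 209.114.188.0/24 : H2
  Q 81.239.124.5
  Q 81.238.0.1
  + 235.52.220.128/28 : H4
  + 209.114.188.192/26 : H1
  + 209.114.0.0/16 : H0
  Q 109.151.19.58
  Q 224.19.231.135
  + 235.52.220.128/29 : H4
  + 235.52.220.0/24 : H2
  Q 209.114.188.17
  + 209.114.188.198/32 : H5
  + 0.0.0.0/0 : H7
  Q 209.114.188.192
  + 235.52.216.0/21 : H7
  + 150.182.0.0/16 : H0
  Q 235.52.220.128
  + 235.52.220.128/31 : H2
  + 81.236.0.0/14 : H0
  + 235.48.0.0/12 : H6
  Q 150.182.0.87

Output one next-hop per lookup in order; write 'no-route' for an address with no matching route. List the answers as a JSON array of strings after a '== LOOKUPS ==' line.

Apply in order:
  + 235.52.0.0/16 (H7) depth=16
  + 209.112.0.0/12 (H2) depth=12
  lookup 235.52.0.48: bits 1110101100110100 walk d0:-→d1:-→d2:-→d3:-→d4:-→d5:-→d6:-→d7:-→d8:-→d9:-→d10:-→d11:-→d12:-→d13:-→d14:-→d15:-→d16:H7 -> H7
  del 235.52.0.0/16 (clear depth 16)
  lookup 209.112.0.2: bits 110100010111 walk d0:-→d1:-→d2:-→d3:-→d4:-→d5:-→d6:-→d7:-→d8:-→d9:-→d10:-→d11:-→d12:H2 -> H2
  del 209.112.0.0/12 (clear depth 12)
  + 209.112.0.0/12 (H6) depth=12
  + 81.239.124.0/24 (H3) depth=24
  + 81.238.0.0/15 (H0) depth=15
  + 209.114.188.0/24 (H2) depth=24
  lookup 81.239.124.5: bits 010100011110111101111100 walk d0:-→d1:-→d2:-→d3:-→d4:-→d5:-→d6:-→d7:-→d8:-→d9:-→d10:-→d11:-→d12:-→d13:-→d14:-→d15:H0→d16:-→d17:-→d18:-→d19:-→d20:-→d21:-→d22:-→d23:-→d24:H3 -> H3
  lookup 81.238.0.1: bits 010100011110111 walk d0:-→d1:-→d2:-→d3:-→d4:-→d5:-→d6:-→d7:-→d8:-→d9:-→d10:-→d11:-→d12:-→d13:-→d14:-→d15:H0 -> H0
  + 235.52.220.128/28 (H4) depth=28
  + 209.114.188.192/26 (H1) depth=26
  + 209.114.0.0/16 (H0) depth=16
  lookup 109.151.19.58: bits 01 walk d0:-→d1:-→d2:- -> no-route
  lookup 224.19.231.135: bits 1110 walk d0:-→d1:-→d2:-→d3:-→d4:- -> no-route
  + 235.52.220.128/29 (H4) depth=29
  + 235.52.220.0/24 (H2) depth=24
  lookup 209.114.188.17: bits 110100010111001010111100 walk d0:-→d1:-→d2:-→d3:-→d4:-→d5:-→d6:-→d7:-→d8:-→d9:-→d10:-→d11:-→d12:H6→d13:-→d14:-→d15:-→d16:H0→d17:-→d18:-→d19:-→d20:-→d21:-→d22:-→d23:-→d24:H2 -> H2
  + 209.114.188.198/32 (H5) depth=32
  + 0.0.0.0/0 (H7) depth=0
  lookup 209.114.188.192: bits 11010001011100101011110011000 walk d0:H7→d1:-→d2:-→d3:-→d4:-→d5:-→d6:-→d7:-→d8:-→d9:-→d10:-→d11:-→d12:H6→d13:-→d14:-→d15:-→d16:H0→d17:-→d18:-→d19:-→d20:-→d21:-→d22:-→d23:-→d24:H2→d25:-→d26:H1→d27:-→d28:-→d29:- -> H1
  + 235.52.216.0/21 (H7) depth=21
  + 150.182.0.0/16 (H0) depth=16
  lookup 235.52.220.128: bits 11101011001101001101110010000 walk d0:H7→d1:-→d2:-→d3:-→d4:-→d5:-→d6:-→d7:-→d8:-→d9:-→d10:-→d11:-→d12:-→d13:-→d14:-→d15:-→d16:-→d17:-→d18:-→d19:-→d20:-→d21:H7→d22:-→d23:-→d24:H2→d25:-→d26:-→d27:-→d28:H4→d29:H4 -> H4
  + 235.52.220.128/31 (H2) depth=31
  + 81.236.0.0/14 (H0) depth=14
  + 235.48.0.0/12 (H6) depth=12
  lookup 150.182.0.87: bits 1001011010110110 walk d0:H7→d1:-→d2:-→d3:-→d4:-→d5:-→d6:-→d7:-→d8:-→d9:-→d10:-→d11:-→d12:-→d13:-→d14:-→d15:-→d16:H0 -> H0

== LOOKUPS ==
["H7","H2","H3","H0","no-route","no-route","H2","H1","H4","H0"]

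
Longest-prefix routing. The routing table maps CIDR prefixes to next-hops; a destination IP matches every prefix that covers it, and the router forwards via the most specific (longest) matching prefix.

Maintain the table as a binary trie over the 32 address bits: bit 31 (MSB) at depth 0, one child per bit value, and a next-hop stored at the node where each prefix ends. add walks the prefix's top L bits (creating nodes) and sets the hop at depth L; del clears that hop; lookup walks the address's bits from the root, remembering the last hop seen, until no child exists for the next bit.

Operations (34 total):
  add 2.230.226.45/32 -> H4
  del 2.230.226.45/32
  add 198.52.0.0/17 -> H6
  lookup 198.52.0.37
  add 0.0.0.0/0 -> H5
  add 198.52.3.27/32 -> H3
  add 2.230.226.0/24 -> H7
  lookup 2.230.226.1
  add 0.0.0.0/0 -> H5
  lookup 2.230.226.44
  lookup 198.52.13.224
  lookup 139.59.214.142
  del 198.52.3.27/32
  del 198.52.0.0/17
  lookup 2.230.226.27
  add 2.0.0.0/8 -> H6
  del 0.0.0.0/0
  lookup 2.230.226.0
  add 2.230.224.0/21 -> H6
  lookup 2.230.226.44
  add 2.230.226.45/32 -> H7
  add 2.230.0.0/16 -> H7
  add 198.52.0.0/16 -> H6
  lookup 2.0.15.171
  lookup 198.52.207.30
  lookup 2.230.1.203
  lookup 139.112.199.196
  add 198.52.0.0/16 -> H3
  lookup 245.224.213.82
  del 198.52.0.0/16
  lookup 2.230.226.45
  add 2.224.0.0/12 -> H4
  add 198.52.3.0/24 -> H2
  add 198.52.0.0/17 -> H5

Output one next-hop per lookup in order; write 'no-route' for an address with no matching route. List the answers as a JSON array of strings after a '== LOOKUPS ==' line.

Apply in order:
  add 2.230.226.45/32 -> H4 at depth 32
  - 2.230.226.45/32 clear@32
  add 198.52.0.0/17 -> H6 at depth 17
  lookup 198.52.0.37: bits 11000110001101000 walk d0:-→d1:-→d2:-→d3:-→d4:-→d5:-→d6:-→d7:-→d8:-→d9:-→d10:-→d11:-→d12:-→d13:-→d14:-→d15:-→d16:-→d17:H6 -> H6
  add 0.0.0.0/0 -> H5 at depth 0
  add 198.52.3.27/32 -> H3 at depth 32
  add 2.230.226.0/24 -> H7 at depth 24
  lookup 2.230.226.1: bits 00000010111001101110001000 walk d0:H5→d1:-→d2:-→d3:-→d4:-→d5:-→d6:-→d7:-→d8:-→d9:-→d10:-→d11:-→d12:-→d13:-→d14:-→d15:-→d16:-→d17:-→d18:-→d19:-→d20:-→d21:-→d22:-→d23:-→d24:H7→d25:-→d26:- -> H7
  add 0.0.0.0/0 -> H5 at depth 0
  lookup 2.230.226.44: bits 0000001011100110111000100010110 walk d0:H5→d1:-→d2:-→d3:-→d4:-→d5:-→d6:-→d7:-→d8:-→d9:-→d10:-→d11:-→d12:-→d13:-→d14:-→d15:-→d16:-→d17:-→d18:-→d19:-→d20:-→d21:-→d22:-→d23:-→d24:H7→d25:-→d26:-→d27:-→d28:-→d29:-→d30:-→d31:- -> H7
  lookup 198.52.13.224: bits 11000110001101000000 walk d0:H5→d1:-→d2:-→d3:-→d4:-→d5:-→d6:-→d7:-→d8:-→d9:-→d10:-→d11:-→d12:-→d13:-→d14:-→d15:-→d16:-→d17:H6→d18:-→d19:-→d20:- -> H6
  lookup 139.59.214.142: bits 1 walk d0:H5→d1:- -> H5
  - 198.52.3.27/32 clear@32
  - 198.52.0.0/17 clear@17
  lookup 2.230.226.27: bits 00000010111001101110001000 walk d0:H5→d1:-→d2:-→d3:-→d4:-→d5:-→d6:-→d7:-→d8:-→d9:-→d10:-→d11:-→d12:-→d13:-→d14:-→d15:-→d16:-→d17:-→d18:-→d19:-→d20:-→d21:-→d22:-→d23:-→d24:H7→d25:-→d26:- -> H7
  add 2.0.0.0/8 -> H6 at depth 8
  - 0.0.0.0/0 clear@0
  lookup 2.230.226.0: bits 00000010111001101110001000 walk d0:-→d1:-→d2:-→d3:-→d4:-→d5:-→d6:-→d7:-→d8:H6→d9:-→d10:-→d11:-→d12:-→d13:-→d14:-→d15:-→d16:-→d17:-→d18:-→d19:-→d20:-→d21:-→d22:-→d23:-→d24:H7→d25:-→d26:- -> H7
  add 2.230.224.0/21 -> H6 at depth 21
  lookup 2.230.226.44: bits 0000001011100110111000100010110 walk d0:-→d1:-→d2:-→d3:-→d4:-→d5:-→d6:-→d7:-→d8:H6→d9:-→d10:-→d11:-→d12:-→d13:-→d14:-→d15:-→d16:-→d17:-→d18:-→d19:-→d20:-→d21:H6→d22:-→d23:-→d24:H7→d25:-→d26:-→d27:-→d28:-→d29:-→d30:-→d31:- -> H7
  add 2.230.226.45/32 -> H7 at depth 32
  add 2.230.0.0/16 -> H7 at depth 16
  add 198.52.0.0/16 -> H6 at depth 16
  lookup 2.0.15.171: bits 00000010 walk d0:-→d1:-→d2:-→d3:-→d4:-→d5:-→d6:-→d7:-→d8:H6 -> H6
  lookup 198.52.207.30: bits 1100011000110100 walk d0:-→d1:-→d2:-→d3:-→d4:-→d5:-→d6:-→d7:-→d8:-→d9:-→d10:-→d11:-→d12:-→d13:-→d14:-→d15:-→d16:H6 -> H6
  lookup 2.230.1.203: bits 0000001011100110 walk d0:-→d1:-→d2:-→d3:-→d4:-→d5:-→d6:-→d7:-→d8:H6→d9:-→d10:-→d11:-→d12:-→d13:-→d14:-→d15:-→d16:H7 -> H7
  lookup 139.112.199.196: bits 1 walk d0:-→d1:- -> no-route
  add 198.52.0.0/16 -> H3 at depth 16
  lookup 245.224.213.82: bits 11 walk d0:-→d1:-→d2:- -> no-route
  - 198.52.0.0/16 clear@16
  lookup 2.230.226.45: bits 00000010111001101110001000101101 walk d0:-→d1:-→d2:-→d3:-→d4:-→d5:-→d6:-→d7:-→d8:H6→d9:-→d10:-→d11:-→d12:-→d13:-→d14:-→d15:-→d16:H7→d17:-→d18:-→d19:-→d20:-→d21:H6→d22:-→d23:-→d24:H7→d25:-→d26:-→d27:-→d28:-→d29:-→d30:-→d31:-→d32:H7 -> H7
  add 2.224.0.0/12 -> H4 at depth 12
  add 198.52.3.0/24 -> H2 at depth 24
  add 198.52.0.0/17 -> H5 at depth 17

== LOOKUPS ==
["H6","H7","H7","H6","H5","H7","H7","H7","H6","H6","H7","no-route","no-route","H7"]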